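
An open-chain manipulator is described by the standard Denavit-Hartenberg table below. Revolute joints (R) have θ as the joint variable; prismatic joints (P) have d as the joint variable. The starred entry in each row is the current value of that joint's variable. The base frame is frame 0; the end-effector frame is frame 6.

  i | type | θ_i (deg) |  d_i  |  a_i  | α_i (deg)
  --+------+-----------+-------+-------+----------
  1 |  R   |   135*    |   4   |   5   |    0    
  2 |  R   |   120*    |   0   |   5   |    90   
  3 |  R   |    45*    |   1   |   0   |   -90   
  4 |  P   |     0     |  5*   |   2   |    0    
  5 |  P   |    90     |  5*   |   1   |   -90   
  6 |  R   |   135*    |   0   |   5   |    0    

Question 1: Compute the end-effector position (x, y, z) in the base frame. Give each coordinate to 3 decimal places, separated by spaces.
-7.428 2.670 9.985

after link 1: o_1 = (-3.5355, 3.5355, 4.0000)
after link 2: o_2 = (-4.8296, -1.2941, 4.0000)
after link 3: o_3 = (-5.7956, -1.0353, 4.0000)
after link 4: o_4 = (-5.2465, 1.0138, 8.9497)
after link 5: o_5 = (-3.3655, 4.1700, 12.4853)
after link 6: o_6 = (-7.4276, 2.6703, 9.9853)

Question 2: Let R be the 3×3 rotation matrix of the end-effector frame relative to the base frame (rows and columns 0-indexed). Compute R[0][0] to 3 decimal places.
End-effector x-axis (col 0 of R) = (-0.8124,-0.3000,-0.5000)
R[0][0] = -0.8124

-0.812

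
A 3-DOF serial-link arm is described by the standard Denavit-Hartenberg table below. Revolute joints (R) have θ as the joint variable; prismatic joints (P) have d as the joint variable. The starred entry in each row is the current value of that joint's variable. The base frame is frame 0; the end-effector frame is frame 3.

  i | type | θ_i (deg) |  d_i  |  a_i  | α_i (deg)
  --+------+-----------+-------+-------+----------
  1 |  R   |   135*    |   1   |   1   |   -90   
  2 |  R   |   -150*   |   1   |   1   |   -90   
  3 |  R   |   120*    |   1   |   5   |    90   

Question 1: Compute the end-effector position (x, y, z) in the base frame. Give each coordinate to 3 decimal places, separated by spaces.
after link 1: o_1 = (-0.7071, 0.7071, 1.0000)
after link 2: o_2 = (-0.8018, -0.6124, 1.5000)
after link 3: o_3 = (0.3755, 4.3340, 1.1160)

0.376 4.334 1.116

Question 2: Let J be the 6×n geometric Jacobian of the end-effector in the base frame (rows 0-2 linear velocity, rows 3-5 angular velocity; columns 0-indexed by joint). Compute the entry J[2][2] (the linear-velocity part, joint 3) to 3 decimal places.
axis z_2 = (-0.3536,0.3536,0.8660); lever o_n−o_2 = (1.1774,4.9463,-0.3840)
cross product → J_v[:, 2] = (-4.4194,0.8839,-2.1651)
J_ω[:, 2] = z_2
entry J[2][2] = -2.1651

-2.165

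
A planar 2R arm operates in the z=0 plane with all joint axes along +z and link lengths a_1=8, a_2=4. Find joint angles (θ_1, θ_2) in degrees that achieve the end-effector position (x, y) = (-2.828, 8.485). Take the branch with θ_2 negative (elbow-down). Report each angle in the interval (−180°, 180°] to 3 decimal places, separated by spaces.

cos θ_2 = (79.9928−8²−4²)/(2·8·4) = -0.0001; θ_2 = -90.0064° (elbow-down)
β = atan2(8.4850,-2.8280) = 108.4329°; ψ = atan2(-4.0000,7.9996) = -26.5663°
θ_1 = β − ψ = 134.9993°

134.999 -90.006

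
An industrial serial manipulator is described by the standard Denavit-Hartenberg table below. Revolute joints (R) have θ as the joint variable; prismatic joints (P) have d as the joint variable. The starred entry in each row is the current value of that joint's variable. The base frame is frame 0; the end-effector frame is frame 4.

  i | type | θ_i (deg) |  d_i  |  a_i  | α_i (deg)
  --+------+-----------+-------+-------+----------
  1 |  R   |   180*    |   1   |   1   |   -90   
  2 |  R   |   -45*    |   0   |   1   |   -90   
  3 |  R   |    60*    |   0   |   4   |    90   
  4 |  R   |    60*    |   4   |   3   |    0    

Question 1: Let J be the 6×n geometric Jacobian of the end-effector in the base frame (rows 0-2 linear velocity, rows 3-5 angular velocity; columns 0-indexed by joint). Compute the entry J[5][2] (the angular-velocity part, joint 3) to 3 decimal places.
axis z_2 = (-0.7071,-0.0000,-0.7071); lever o_n−o_2 = (-6.2312,2.7631,2.5569)
cross product → J_v[:, 2] = (1.9538,6.2141,-1.9538)
J_ω[:, 2] = z_2
entry J[5][2] = -0.7071

-0.707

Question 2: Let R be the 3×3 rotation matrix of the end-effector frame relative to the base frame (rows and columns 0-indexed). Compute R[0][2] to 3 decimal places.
-0.612

End-effector z-axis (col 2 of R) = (-0.6124,-0.5000,0.6124)
R[0][2] = -0.6124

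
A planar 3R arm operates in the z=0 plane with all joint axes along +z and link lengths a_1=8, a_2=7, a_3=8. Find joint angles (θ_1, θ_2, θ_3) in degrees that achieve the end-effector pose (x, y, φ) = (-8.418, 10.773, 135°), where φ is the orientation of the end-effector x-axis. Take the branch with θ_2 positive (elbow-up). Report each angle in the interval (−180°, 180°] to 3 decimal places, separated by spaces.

59.998 135.004 -60.001

wrist centre = target − a_3·(cos φ, sin φ) = (-2.7611, 5.1161)
cos θ_2 = (33.7989−8²−7²)/(2·8·7) = -0.7072; θ_2 = 135.0037° (elbow-up)
β = atan2(5.1161,-2.7611) = 118.3554°; ψ = atan2(4.9494,3.0499) = 58.3578°
θ_1 = β − ψ = 59.9976°
θ_3 = φ − θ_1 − θ_2 = -60.0013° (wrapped to (-180°,180°])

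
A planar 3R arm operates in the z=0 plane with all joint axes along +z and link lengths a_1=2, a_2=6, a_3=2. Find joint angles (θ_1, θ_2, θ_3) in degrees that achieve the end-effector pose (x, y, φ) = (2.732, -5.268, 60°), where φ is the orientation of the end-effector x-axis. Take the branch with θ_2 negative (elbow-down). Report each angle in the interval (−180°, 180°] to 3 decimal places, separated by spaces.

wrist centre = target − a_3·(cos φ, sin φ) = (1.7320, -7.0001)
cos θ_2 = (52.0005−2²−6²)/(2·2·6) = 0.5000; θ_2 = -59.9985° (elbow-down)
β = atan2(-7.0001,1.7320) = -76.1026°; ψ = atan2(-5.1961,5.0001) = -46.1009°
θ_1 = β − ψ = -30.0017°
θ_3 = φ − θ_1 − θ_2 = 150.0002° (wrapped to (-180°,180°])

-30.002 -59.999 150.000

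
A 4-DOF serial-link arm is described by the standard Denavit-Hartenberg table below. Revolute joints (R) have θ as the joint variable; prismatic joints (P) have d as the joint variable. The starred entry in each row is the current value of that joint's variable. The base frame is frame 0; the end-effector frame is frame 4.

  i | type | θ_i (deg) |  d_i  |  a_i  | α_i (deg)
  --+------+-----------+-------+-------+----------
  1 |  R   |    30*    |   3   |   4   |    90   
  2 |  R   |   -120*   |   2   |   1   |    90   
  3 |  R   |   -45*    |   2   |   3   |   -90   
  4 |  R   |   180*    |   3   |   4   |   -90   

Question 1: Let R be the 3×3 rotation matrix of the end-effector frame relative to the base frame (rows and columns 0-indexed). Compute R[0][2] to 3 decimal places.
End-effector z-axis (col 2 of R) = (-0.7500,-0.4330,0.5000)
R[0][2] = -0.7500

-0.750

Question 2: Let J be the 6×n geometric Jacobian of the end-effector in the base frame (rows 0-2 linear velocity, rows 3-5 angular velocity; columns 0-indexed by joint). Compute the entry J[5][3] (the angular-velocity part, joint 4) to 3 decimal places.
-0.612

axis z_3 = (0.0474,-0.7891,-0.6124); lever o_n−o_3 = (2.7811,-4.1098,0.6124)
cross product → J_v[:, 3] = (-3.0000,-1.7321,2.0000)
J_ω[:, 3] = z_3
entry J[5][3] = -0.6124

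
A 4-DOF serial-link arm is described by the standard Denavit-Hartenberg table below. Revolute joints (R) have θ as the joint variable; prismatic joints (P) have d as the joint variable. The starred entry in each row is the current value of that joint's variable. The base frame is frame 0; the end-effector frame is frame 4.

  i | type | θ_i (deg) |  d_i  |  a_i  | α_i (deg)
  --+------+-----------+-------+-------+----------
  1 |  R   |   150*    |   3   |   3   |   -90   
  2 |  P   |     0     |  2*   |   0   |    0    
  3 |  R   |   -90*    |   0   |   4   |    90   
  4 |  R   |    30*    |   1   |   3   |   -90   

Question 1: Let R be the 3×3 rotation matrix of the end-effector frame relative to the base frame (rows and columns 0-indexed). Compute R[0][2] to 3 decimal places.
-0.433

End-effector z-axis (col 2 of R) = (-0.4330,-0.7500,-0.5000)
R[0][2] = -0.4330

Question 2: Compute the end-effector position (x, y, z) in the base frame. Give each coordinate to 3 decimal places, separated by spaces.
after link 1: o_1 = (-2.5981, 1.5000, 3.0000)
after link 2: o_2 = (-3.5981, -0.2321, 3.0000)
after link 3: o_3 = (-3.5981, -0.2321, 7.0000)
after link 4: o_4 = (-3.4821, -2.0311, 9.5981)

-3.482 -2.031 9.598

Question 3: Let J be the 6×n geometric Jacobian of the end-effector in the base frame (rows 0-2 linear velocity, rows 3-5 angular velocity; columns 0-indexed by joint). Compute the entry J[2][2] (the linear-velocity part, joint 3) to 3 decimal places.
1.000

axis z_2 = (-0.5000,-0.8660,0.0000); lever o_n−o_2 = (0.1160,-1.7990,6.5981)
cross product → J_v[:, 2] = (-5.7141,3.2990,1.0000)
J_ω[:, 2] = z_2
entry J[2][2] = 1.0000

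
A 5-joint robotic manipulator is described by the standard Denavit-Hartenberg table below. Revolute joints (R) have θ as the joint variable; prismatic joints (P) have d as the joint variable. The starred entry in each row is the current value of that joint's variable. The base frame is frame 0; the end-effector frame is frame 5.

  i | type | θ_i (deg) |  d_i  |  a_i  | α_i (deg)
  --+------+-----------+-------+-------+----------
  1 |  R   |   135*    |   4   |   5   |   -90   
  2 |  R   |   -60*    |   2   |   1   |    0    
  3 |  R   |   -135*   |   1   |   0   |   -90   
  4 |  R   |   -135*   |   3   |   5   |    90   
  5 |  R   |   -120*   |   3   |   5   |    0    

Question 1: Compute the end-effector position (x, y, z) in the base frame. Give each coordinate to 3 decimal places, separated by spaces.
-8.660 4.917 4.588

after link 1: o_1 = (-3.5355, 3.5355, 4.0000)
after link 2: o_2 = (-5.3033, 2.4749, 4.8660)
after link 3: o_3 = (-6.0104, 1.7678, 4.8660)
after link 4: o_4 = (-10.3762, 1.1335, 8.6789)
after link 5: o_5 = (-8.6601, 4.9175, 4.5878)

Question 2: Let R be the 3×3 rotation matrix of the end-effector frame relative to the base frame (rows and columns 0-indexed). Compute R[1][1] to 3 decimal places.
0.077

End-effector y-axis (col 1 of R) = (-0.9428,0.0768,-0.3245)
R[1][1] = 0.0768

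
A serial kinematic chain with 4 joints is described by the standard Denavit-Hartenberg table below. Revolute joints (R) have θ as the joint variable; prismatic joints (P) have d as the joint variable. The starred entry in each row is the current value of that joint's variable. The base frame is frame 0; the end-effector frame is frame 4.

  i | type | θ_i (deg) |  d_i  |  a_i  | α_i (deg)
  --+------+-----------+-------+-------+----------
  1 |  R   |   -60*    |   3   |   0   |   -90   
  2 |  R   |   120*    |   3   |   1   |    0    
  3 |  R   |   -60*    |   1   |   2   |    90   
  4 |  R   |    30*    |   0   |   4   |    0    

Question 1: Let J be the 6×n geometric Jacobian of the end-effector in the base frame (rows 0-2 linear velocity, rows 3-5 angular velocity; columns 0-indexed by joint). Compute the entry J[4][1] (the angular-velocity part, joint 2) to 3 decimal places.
0.500

axis z_1 = (0.8660,0.5000,0.0000); lever o_n−o_1 = (6.3122,1.0670,-5.5981)
cross product → J_v[:, 1] = (-2.7990,4.8481,-2.2321)
J_ω[:, 1] = z_1
entry J[4][1] = 0.5000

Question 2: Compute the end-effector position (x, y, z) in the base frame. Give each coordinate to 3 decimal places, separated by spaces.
6.312 1.067 -2.598

after link 1: o_1 = (0.0000, 0.0000, 3.0000)
after link 2: o_2 = (2.3481, 1.9330, 2.1340)
after link 3: o_3 = (3.7141, 1.5670, 0.4019)
after link 4: o_4 = (6.3122, 1.0670, -2.5981)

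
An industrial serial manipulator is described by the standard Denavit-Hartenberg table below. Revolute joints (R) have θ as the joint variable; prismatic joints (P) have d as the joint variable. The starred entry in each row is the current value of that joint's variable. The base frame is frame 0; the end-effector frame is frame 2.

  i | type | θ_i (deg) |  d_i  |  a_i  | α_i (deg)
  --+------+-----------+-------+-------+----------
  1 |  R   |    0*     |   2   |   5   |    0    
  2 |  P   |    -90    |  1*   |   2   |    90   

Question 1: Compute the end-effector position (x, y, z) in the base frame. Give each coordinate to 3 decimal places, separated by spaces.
5.000 -2.000 3.000

after link 1: o_1 = (5.0000, 0.0000, 2.0000)
after link 2: o_2 = (5.0000, -2.0000, 3.0000)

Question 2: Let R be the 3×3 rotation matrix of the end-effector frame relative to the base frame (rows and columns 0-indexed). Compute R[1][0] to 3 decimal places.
-1.000

End-effector x-axis (col 0 of R) = (0.0000,-1.0000,0.0000)
R[1][0] = -1.0000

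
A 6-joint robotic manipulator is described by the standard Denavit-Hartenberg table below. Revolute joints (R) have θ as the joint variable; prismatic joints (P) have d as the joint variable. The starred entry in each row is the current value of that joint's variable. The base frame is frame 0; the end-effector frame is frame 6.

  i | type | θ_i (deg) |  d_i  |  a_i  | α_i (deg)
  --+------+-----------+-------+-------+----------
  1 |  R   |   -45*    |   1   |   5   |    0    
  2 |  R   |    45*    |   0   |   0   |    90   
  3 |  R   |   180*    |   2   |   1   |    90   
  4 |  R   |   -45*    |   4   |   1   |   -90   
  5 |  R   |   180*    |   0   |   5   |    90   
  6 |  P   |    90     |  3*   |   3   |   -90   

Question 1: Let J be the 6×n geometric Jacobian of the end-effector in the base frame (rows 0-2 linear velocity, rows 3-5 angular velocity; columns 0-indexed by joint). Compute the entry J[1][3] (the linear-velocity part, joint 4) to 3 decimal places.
0.707

axis z_3 = (0.0000,0.0000,1.0000); lever o_n−o_3 = (0.7071,-4.9497,1.0000)
cross product → J_v[:, 3] = (4.9497,0.7071,-0.0000)
J_ω[:, 3] = z_3
entry J[1][3] = 0.7071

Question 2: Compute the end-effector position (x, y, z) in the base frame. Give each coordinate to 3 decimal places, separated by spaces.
after link 1: o_1 = (3.5355, -3.5355, 1.0000)
after link 2: o_2 = (3.5355, -3.5355, 1.0000)
after link 3: o_3 = (2.5355, -5.5355, 1.0000)
after link 4: o_4 = (1.8284, -4.8284, 5.0000)
after link 5: o_5 = (5.3640, -8.3640, 5.0000)
after link 6: o_6 = (3.2426, -10.4853, 2.0000)

3.243 -10.485 2.000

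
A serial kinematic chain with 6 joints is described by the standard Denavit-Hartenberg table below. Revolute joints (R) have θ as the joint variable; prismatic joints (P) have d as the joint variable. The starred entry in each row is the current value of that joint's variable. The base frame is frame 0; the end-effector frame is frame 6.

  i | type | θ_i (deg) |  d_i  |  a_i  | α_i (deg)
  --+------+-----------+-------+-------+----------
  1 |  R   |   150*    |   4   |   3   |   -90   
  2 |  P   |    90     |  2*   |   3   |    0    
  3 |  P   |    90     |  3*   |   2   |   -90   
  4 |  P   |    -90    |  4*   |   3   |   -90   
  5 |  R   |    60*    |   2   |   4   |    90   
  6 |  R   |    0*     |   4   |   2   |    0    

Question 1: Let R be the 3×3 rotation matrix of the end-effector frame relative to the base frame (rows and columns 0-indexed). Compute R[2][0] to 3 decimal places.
-0.866

End-effector x-axis (col 0 of R) = (-0.2500,-0.4330,-0.8660)
R[2][0] = -0.8660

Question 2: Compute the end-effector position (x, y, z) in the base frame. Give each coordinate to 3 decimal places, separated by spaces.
-6.366 -13.026 1.804

after link 1: o_1 = (-2.5981, 1.5000, 4.0000)
after link 2: o_2 = (-3.5981, -0.2321, 1.0000)
after link 3: o_3 = (-3.3660, -3.8301, 1.0000)
after link 4: o_4 = (-4.8660, -6.4282, 5.0000)
after link 5: o_5 = (-4.1340, -9.1603, 1.5359)
after link 6: o_6 = (-6.3660, -13.0263, 1.8038)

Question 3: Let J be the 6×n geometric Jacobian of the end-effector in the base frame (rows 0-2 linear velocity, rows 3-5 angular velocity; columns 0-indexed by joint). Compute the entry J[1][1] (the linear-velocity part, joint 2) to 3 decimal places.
-0.866

prismatic axis z_1 = (-0.5000,-0.8660,0.0000)
J_v[:, 1] = z_1; J_ω[:, 1] = (0,0,0)
entry J[1][1] = -0.8660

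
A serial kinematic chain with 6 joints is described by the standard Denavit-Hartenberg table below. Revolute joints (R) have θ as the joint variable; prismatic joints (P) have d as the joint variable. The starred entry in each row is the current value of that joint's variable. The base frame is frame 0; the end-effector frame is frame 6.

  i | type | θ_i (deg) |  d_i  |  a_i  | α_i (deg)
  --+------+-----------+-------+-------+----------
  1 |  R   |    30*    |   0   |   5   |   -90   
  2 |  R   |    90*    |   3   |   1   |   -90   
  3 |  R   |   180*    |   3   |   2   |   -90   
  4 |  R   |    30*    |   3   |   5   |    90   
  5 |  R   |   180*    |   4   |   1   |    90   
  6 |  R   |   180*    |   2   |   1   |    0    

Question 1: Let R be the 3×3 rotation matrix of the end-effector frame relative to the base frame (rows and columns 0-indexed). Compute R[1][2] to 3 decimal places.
0.866

End-effector z-axis (col 2 of R) = (-0.5000,0.8660,0.0000)
R[1][2] = 0.8660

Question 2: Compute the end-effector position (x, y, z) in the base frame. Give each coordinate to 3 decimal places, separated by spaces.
-3.103 7.446 7.330

after link 1: o_1 = (4.3301, 2.5000, 0.0000)
after link 2: o_2 = (2.8301, 5.0981, -1.0000)
after link 3: o_3 = (0.2321, 3.5981, 1.0000)
after link 4: o_4 = (0.8971, 7.4462, 5.3301)
after link 5: o_5 = (-2.5359, 5.4641, 6.4641)
after link 6: o_6 = (-3.1029, 7.4462, 7.3301)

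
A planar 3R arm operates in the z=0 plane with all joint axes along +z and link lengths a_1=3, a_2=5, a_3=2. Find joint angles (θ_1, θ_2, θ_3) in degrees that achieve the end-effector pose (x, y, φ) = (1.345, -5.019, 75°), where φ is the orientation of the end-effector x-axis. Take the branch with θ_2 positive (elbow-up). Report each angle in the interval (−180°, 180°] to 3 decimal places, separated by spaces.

-121.427 60.002 136.424

wrist centre = target − a_3·(cos φ, sin φ) = (0.8274, -6.9509)
cos θ_2 = (48.9989−3²−5²)/(2·3·5) = 0.5000; θ_2 = 60.0025° (elbow-up)
β = atan2(-6.9509,0.8274) = -83.2120°; ψ = atan2(4.3302,5.4998) = 38.2149°
θ_1 = β − ψ = -121.4269°
θ_3 = φ − θ_1 − θ_2 = 136.4244° (wrapped to (-180°,180°])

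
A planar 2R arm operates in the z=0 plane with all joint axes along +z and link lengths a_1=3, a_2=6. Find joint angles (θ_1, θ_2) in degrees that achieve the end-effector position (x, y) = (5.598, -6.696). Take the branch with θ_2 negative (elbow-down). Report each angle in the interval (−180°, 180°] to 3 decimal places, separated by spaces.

cos θ_2 = (76.1740−3²−6²)/(2·3·6) = 0.8659; θ_2 = -30.0092° (elbow-down)
β = atan2(-6.6960,5.5980) = -50.1037°; ψ = atan2(-3.0008,8.1957) = -20.1101°
θ_1 = β − ψ = -29.9935°

-29.994 -30.009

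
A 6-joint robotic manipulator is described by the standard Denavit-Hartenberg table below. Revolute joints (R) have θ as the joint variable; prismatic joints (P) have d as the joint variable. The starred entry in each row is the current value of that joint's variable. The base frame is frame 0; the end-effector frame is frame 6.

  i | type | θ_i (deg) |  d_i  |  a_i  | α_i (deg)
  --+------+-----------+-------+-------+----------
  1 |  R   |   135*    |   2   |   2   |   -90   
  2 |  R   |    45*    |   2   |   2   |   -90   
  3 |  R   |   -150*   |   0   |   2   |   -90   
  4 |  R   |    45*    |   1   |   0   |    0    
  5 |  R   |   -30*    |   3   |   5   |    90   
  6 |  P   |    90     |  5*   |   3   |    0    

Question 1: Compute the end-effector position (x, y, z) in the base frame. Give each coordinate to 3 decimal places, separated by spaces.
after link 1: o_1 = (-1.4142, 1.4142, 2.0000)
after link 2: o_2 = (-3.8284, 1.0000, 0.5858)
after link 3: o_3 = (-3.6695, -0.5731, 1.8105)
after link 4: o_4 = (-4.5319, -0.9355, 1.4570)
after link 5: o_5 = (-7.3823, -5.1744, 4.2689)
after link 6: o_6 = (-7.4518, -9.6942, 0.5857)

-7.452 -9.694 0.586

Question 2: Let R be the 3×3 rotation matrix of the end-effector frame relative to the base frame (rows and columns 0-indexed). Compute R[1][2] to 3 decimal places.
-0.687

End-effector z-axis (col 2 of R) = (0.5035,-0.6865,-0.5245)
R[1][2] = -0.6865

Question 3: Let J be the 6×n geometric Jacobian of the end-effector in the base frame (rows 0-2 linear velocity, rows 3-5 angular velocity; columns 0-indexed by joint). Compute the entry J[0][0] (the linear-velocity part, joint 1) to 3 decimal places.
9.694

axis z_0 = ẑ; lever o_n−o_0 = (-7.4518,-9.6942,0.5857)
cross product → J_v[:, 0] = (9.6942,-7.4518,0.0000)
J_ω[:, 0] = z_0
entry J[0][0] = 9.6942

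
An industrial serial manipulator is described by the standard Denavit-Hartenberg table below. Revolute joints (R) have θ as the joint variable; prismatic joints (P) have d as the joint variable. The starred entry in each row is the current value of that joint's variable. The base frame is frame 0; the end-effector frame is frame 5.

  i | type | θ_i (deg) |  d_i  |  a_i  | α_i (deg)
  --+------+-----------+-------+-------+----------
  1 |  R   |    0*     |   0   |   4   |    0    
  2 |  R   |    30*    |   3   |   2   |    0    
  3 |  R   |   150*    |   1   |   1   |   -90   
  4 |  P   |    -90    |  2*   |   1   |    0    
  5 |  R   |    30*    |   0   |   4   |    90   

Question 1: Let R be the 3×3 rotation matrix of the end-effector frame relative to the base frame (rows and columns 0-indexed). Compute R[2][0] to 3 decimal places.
0.866

End-effector x-axis (col 0 of R) = (-0.5000,0.0000,0.8660)
R[2][0] = 0.8660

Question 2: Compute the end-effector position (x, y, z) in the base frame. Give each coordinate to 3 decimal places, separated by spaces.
after link 1: o_1 = (4.0000, 0.0000, 0.0000)
after link 2: o_2 = (5.7321, 1.0000, 3.0000)
after link 3: o_3 = (4.7321, 1.0000, 4.0000)
after link 4: o_4 = (4.7321, -1.0000, 5.0000)
after link 5: o_5 = (2.7321, -1.0000, 8.4641)

2.732 -1.000 8.464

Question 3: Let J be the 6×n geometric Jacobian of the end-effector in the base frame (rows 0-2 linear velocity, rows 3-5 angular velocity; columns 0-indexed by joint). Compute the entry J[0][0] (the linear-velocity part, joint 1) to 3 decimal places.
axis z_0 = ẑ; lever o_n−o_0 = (2.7321,-1.0000,8.4641)
cross product → J_v[:, 0] = (1.0000,2.7321,-0.0000)
J_ω[:, 0] = z_0
entry J[0][0] = 1.0000

1.000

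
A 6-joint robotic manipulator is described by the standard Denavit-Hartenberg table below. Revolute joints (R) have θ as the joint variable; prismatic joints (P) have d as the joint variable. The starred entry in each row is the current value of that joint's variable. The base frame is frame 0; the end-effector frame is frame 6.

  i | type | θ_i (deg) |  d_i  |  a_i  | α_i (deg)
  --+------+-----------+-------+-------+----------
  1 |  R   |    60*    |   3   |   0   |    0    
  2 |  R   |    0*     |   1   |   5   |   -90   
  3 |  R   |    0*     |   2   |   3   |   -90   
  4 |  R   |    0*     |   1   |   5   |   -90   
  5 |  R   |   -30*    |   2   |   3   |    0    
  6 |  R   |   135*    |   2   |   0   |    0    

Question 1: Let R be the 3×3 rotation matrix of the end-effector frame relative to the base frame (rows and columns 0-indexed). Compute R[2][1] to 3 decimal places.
-0.259

End-effector y-axis (col 1 of R) = (-0.4830,-0.8365,-0.2588)
R[2][1] = -0.2588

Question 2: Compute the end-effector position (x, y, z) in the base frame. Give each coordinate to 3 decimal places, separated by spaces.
9.531 12.508 1.500

after link 1: o_1 = (0.0000, 0.0000, 3.0000)
after link 2: o_2 = (2.5000, 4.3301, 4.0000)
after link 3: o_3 = (2.2679, 7.9282, 4.0000)
after link 4: o_4 = (4.7679, 12.2583, 3.0000)
after link 5: o_5 = (7.7990, 13.5083, 1.5000)
after link 6: o_6 = (9.5311, 12.5083, 1.5000)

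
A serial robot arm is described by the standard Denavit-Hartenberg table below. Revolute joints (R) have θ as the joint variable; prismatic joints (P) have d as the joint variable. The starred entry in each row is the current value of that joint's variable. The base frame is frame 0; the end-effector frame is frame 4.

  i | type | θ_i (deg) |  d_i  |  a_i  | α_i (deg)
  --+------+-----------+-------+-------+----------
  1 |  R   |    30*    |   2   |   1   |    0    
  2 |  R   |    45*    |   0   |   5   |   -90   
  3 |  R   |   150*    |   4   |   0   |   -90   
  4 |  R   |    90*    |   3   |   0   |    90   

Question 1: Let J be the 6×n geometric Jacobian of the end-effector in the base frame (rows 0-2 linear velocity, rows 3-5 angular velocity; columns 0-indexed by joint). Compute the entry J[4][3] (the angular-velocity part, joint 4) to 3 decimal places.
axis z_3 = (-0.1294,-0.4830,0.8660); lever o_n−o_3 = (-0.3882,-1.4489,2.5981)
cross product → J_v[:, 3] = (0.0000,0.0000,0.0000)
J_ω[:, 3] = z_3
entry J[4][3] = -0.4830

-0.483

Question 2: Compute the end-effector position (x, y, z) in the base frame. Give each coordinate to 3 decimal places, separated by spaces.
after link 1: o_1 = (0.8660, 0.5000, 2.0000)
after link 2: o_2 = (2.1601, 5.3296, 2.0000)
after link 3: o_3 = (-1.7036, 6.3649, 2.0000)
after link 4: o_4 = (-2.0918, 4.9160, 4.5981)

-2.092 4.916 4.598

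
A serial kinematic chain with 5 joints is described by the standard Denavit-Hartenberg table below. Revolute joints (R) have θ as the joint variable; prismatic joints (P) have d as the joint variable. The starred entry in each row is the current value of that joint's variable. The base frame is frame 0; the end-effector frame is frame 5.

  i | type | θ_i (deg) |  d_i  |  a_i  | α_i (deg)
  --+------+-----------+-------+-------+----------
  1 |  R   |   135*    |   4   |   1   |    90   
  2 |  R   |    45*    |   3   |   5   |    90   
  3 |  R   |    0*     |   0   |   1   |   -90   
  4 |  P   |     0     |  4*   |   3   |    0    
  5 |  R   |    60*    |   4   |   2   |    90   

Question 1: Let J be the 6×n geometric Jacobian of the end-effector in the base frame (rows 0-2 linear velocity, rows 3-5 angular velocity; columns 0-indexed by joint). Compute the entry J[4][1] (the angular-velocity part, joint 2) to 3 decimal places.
axis z_1 = (0.7071,0.7071,0.0000); lever o_n−o_1 = (3.6442,11.9121,8.2958)
cross product → J_v[:, 1] = (5.8660,-5.8660,5.8463)
J_ω[:, 1] = z_1
entry J[4][1] = 0.7071

0.707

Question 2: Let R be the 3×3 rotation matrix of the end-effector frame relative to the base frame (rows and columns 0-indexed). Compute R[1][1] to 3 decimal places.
0.707

End-effector y-axis (col 1 of R) = (0.7071,0.7071,0.0000)
R[1][1] = 0.7071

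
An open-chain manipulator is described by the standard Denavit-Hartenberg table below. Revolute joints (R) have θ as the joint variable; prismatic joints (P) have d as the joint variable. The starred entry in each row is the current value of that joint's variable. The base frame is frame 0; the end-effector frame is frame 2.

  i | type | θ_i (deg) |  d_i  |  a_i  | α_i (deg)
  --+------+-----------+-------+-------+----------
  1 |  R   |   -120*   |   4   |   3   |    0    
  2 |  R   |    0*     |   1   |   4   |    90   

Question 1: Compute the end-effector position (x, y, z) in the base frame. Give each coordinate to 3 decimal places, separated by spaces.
-3.500 -6.062 5.000

after link 1: o_1 = (-1.5000, -2.5981, 4.0000)
after link 2: o_2 = (-3.5000, -6.0622, 5.0000)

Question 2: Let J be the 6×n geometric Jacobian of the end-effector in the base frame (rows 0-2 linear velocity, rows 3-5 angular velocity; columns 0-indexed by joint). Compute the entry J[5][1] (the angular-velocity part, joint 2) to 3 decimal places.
axis z_1 = (0.0000,0.0000,1.0000); lever o_n−o_1 = (-2.0000,-3.4641,1.0000)
cross product → J_v[:, 1] = (3.4641,-2.0000,0.0000)
J_ω[:, 1] = z_1
entry J[5][1] = 1.0000

1.000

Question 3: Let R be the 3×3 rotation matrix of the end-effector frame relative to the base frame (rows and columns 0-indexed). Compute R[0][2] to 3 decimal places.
-0.866

End-effector z-axis (col 2 of R) = (-0.8660,0.5000,0.0000)
R[0][2] = -0.8660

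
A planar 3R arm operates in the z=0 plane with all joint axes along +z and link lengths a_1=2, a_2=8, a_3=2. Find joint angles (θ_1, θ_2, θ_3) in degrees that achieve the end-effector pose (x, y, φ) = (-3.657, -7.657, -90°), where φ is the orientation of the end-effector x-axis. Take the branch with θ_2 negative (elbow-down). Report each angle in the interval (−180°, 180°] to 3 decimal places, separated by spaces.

-0.008 -134.993 45.001

wrist centre = target − a_3·(cos φ, sin φ) = (-3.6570, -5.6570)
cos θ_2 = (45.3753−2²−8²)/(2·2·8) = -0.7070; θ_2 = -134.9931° (elbow-down)
β = atan2(-5.6570,-3.6570) = -122.8809°; ψ = atan2(-5.6575,-3.6562) = -122.8725°
θ_1 = β − ψ = -0.0084°
θ_3 = φ − θ_1 − θ_2 = 45.0015° (wrapped to (-180°,180°])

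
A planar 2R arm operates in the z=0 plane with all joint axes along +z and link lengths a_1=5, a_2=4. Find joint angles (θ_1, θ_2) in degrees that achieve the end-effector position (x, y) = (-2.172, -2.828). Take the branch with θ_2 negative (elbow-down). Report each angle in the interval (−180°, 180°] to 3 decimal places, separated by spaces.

-75.041 -135.001

cos θ_2 = (12.7152−5²−4²)/(2·5·4) = -0.7071; θ_2 = -135.0011° (elbow-down)
β = atan2(-2.8280,-2.1720) = -127.5255°; ψ = atan2(-2.8284,2.1715) = -52.4843°
θ_1 = β − ψ = -75.0412°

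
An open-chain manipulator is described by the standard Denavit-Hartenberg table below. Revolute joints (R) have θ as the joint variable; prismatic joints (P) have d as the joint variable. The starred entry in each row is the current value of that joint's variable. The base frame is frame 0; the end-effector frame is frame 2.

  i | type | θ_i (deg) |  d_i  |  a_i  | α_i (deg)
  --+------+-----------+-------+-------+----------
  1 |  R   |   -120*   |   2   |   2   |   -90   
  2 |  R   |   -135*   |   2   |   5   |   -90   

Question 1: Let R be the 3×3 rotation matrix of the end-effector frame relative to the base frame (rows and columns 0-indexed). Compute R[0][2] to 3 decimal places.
-0.354

End-effector z-axis (col 2 of R) = (-0.3536,-0.6124,0.7071)
R[0][2] = -0.3536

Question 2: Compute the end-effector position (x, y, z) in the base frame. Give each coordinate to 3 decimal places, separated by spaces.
after link 1: o_1 = (-1.0000, -1.7321, 2.0000)
after link 2: o_2 = (2.4998, 0.3298, 5.5355)

2.500 0.330 5.536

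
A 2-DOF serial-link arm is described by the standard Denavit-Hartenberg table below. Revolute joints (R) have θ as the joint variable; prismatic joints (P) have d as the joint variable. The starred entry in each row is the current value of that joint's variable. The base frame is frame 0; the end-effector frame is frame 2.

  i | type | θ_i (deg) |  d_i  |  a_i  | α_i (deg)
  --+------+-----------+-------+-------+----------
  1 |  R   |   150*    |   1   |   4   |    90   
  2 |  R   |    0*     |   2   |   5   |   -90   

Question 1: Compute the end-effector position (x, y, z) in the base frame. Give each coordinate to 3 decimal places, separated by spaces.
after link 1: o_1 = (-3.4641, 2.0000, 1.0000)
after link 2: o_2 = (-6.7942, 6.2321, 1.0000)

-6.794 6.232 1.000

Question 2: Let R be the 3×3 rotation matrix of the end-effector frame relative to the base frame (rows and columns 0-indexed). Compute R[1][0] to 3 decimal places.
End-effector x-axis (col 0 of R) = (-0.8660,0.5000,0.0000)
R[1][0] = 0.5000

0.500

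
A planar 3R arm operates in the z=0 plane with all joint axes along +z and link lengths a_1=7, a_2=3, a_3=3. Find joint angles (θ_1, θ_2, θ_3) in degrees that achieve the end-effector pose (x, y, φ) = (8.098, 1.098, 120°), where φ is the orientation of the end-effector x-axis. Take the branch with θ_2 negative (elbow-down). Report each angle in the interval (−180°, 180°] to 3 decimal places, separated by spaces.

0.000 -30.003 150.003

wrist centre = target − a_3·(cos φ, sin φ) = (9.5980, -1.5001)
cos θ_2 = (94.3718−7²−3²)/(2·7·3) = 0.8660; θ_2 = -30.0034° (elbow-down)
β = atan2(-1.5001,9.5980) = -8.8829°; ψ = atan2(-1.5002,9.5980) = -8.8834°
θ_1 = β − ψ = 0.0005°
θ_3 = φ − θ_1 − θ_2 = 150.0029° (wrapped to (-180°,180°])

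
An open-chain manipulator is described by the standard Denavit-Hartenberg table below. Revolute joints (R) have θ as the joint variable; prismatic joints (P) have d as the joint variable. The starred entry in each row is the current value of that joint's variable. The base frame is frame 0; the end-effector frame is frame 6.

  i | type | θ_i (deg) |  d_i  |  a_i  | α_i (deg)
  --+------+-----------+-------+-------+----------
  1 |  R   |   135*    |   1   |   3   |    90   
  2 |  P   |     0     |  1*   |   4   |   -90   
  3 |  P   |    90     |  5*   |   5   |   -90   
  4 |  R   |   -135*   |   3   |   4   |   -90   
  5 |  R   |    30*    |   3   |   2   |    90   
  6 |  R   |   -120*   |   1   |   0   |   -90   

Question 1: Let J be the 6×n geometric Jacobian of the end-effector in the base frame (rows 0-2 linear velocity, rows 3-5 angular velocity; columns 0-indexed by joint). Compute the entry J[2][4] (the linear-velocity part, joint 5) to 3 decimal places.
-0.095

axis z_4 = (-0.5000,-0.5000,0.7071); lever o_n−o_4 = (-0.4787,-0.2892,3.6996)
cross product → J_v[:, 4] = (-1.6453,1.5113,-0.0947)
J_ω[:, 4] = z_4
entry J[2][4] = -0.0947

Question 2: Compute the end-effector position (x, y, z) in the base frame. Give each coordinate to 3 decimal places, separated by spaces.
after link 1: o_1 = (-2.1213, 2.1213, 1.0000)
after link 2: o_2 = (-4.2426, 5.6569, 1.0000)
after link 3: o_3 = (-7.7782, 2.1213, 6.0000)
after link 4: o_4 = (-3.6569, 2.0000, 8.8284)
after link 5: o_5 = (-4.9979, 2.0731, 12.1745)
after link 6: o_6 = (-4.1356, 1.7108, 12.5280)

-4.136 1.711 12.528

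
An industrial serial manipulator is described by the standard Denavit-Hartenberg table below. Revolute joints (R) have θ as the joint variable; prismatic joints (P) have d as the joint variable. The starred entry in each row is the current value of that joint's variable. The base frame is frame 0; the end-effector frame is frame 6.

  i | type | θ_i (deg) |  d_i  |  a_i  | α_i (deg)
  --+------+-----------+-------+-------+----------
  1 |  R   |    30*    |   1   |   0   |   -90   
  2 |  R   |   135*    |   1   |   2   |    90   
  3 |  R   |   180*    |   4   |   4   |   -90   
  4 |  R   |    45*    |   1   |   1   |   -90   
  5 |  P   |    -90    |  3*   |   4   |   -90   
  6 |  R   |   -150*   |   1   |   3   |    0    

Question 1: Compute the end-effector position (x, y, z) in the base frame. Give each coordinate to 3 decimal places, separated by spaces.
after link 1: o_1 = (0.0000, 0.0000, 1.0000)
after link 2: o_2 = (-1.7247, 0.1589, -0.4142)
after link 3: o_3 = (3.1742, 2.9873, -0.4142)
after link 4: o_4 = (3.6742, 2.1213, 0.5858)
after link 5: o_5 = (3.0762, -2.8428, 0.5858)
after link 6: o_6 = (0.4781, -1.3428, 1.5858)

0.478 -1.343 1.586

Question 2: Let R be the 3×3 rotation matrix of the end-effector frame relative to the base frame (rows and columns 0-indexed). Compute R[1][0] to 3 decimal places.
0.500

End-effector x-axis (col 0 of R) = (-0.8660,0.5000,-0.0000)
R[1][0] = 0.5000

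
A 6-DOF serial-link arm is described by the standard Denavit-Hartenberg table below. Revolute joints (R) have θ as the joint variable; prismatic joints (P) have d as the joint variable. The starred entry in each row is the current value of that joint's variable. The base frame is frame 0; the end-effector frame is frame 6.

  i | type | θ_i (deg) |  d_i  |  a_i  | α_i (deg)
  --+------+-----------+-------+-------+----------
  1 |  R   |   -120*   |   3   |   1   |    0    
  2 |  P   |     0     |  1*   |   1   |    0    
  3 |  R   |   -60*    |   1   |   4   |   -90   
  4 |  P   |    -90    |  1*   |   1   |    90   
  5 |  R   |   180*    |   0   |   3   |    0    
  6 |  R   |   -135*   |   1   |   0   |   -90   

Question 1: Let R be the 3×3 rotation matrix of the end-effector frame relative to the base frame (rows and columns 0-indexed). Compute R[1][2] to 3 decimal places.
End-effector z-axis (col 2 of R) = (0.0000,-0.7071,-0.7071)
R[1][2] = -0.7071

-0.707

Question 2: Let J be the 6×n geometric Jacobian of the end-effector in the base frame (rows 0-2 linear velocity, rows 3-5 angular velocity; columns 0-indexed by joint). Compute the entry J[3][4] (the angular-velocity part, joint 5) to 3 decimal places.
axis z_4 = (1.0000,0.0000,0.0000); lever o_n−o_4 = (1.0000,0.0000,-3.0000)
cross product → J_v[:, 4] = (-0.0000,3.0000,-0.0000)
J_ω[:, 4] = z_4
entry J[3][4] = 1.0000

1.000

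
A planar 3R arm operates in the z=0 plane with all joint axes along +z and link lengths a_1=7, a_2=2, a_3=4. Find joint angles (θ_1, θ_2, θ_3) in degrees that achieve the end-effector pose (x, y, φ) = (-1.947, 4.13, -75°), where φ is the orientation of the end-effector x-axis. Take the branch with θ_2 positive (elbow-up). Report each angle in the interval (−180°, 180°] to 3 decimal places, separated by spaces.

wrist centre = target − a_3·(cos φ, sin φ) = (-2.9823, 7.9937)
cos θ_2 = (72.7933−7²−2²)/(2·7·2) = 0.7069; θ_2 = 45.0166° (elbow-up)
β = atan2(7.9937,-2.9823) = 110.4594°; ψ = atan2(1.4146,8.4138) = 9.5439°
θ_1 = β − ψ = 100.9155°
θ_3 = φ − θ_1 − θ_2 = 139.0679° (wrapped to (-180°,180°])

100.916 45.017 139.068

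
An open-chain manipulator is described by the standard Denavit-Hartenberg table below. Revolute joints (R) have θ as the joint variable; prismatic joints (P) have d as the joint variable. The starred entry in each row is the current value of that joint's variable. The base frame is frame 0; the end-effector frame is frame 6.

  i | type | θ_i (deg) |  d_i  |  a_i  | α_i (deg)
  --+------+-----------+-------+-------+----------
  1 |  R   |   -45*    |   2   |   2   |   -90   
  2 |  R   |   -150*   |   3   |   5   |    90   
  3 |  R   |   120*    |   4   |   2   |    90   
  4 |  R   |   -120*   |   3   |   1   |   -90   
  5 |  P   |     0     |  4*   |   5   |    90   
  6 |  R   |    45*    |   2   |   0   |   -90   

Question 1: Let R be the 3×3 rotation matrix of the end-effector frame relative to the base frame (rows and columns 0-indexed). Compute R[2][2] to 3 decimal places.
End-effector z-axis (col 2 of R) = (0.7958,0.3873,-0.4656)
R[2][2] = -0.4656

-0.466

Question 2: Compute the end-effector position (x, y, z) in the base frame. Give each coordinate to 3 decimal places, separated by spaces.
after link 1: o_1 = (1.4142, -1.4142, 2.0000)
after link 2: o_2 = (0.4737, 3.7690, 4.5000)
after link 3: o_3 = (0.8966, 5.7956, 0.5359)
after link 4: o_4 = (0.2132, 7.9879, 2.7099)
after link 5: o_5 = (3.3368, 6.0451, 7.9510)
after link 6: o_6 = (2.9832, 7.8128, 8.8170)

2.983 7.813 8.817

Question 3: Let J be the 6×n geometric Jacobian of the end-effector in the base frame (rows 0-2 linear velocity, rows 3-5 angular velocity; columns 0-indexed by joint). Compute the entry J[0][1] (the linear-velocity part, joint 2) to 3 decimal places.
4.820

axis z_1 = (0.7071,0.7071,0.0000); lever o_n−o_1 = (1.5690,9.2271,6.8170)
cross product → J_v[:, 1] = (4.8203,-4.8203,5.4151)
J_ω[:, 1] = z_1
entry J[0][1] = 4.8203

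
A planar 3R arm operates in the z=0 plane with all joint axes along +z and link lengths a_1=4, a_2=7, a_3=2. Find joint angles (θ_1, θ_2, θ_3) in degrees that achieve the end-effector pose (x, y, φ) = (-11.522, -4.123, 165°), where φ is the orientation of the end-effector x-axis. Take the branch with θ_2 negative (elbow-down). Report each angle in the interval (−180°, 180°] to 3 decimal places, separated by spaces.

-135.010 -29.981 -30.008

wrist centre = target − a_3·(cos φ, sin φ) = (-9.5901, -4.6406)
cos θ_2 = (113.5065−4²−7²)/(2·4·7) = 0.8662; θ_2 = -29.9815° (elbow-down)
β = atan2(-4.6406,-9.5901) = -154.1778°; ψ = atan2(-3.4980,10.0633) = -19.1676°
θ_1 = β − ψ = -135.0102°
θ_3 = φ − θ_1 − θ_2 = -30.0083° (wrapped to (-180°,180°])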